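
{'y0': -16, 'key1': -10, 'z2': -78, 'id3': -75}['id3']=-75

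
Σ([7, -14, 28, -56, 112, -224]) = -147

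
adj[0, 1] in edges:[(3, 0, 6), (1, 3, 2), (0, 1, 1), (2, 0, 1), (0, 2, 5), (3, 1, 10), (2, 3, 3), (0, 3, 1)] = 1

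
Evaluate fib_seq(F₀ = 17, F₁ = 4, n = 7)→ [17, 4, 21, 25, 46, 71, 117]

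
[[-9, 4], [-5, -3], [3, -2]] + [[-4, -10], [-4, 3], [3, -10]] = [[-13, -6], [-9, 0], [6, -12]]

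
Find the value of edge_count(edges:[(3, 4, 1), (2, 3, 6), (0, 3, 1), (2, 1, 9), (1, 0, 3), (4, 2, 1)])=6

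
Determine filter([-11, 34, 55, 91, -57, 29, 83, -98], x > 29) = keep x where x > 29: -11✗, 34✓, 55✓, 91✓, -57✗, 29✗, 83✓, -98✗
= [34, 55, 91, 83]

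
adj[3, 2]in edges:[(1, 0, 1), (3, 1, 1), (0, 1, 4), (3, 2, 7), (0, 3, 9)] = 7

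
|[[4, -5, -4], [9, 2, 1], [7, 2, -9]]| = (1)*(4)*det([[2, 1], [2, -9]]) + (-1)*(-5)*det([[9, 1], [7, -9]]) + (1)*(-4)*det([[9, 2], [7, 2]])
= -80 + -440 + -16
= -536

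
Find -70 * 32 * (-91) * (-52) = -10599680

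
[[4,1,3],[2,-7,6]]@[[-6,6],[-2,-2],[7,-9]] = [[-5, -5], [44, -28]]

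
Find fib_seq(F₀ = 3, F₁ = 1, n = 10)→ [3, 1, 4, 5, 9, 14, 23, 37, 60, 97]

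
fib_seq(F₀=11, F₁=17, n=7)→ [11, 17, 28, 45, 73, 118, 191]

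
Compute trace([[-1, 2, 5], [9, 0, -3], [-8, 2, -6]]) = -7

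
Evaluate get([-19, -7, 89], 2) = 89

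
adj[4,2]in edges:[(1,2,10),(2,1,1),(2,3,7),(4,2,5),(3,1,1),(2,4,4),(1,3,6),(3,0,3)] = 5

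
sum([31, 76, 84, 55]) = 31 + 76 + 84 + 55
= 246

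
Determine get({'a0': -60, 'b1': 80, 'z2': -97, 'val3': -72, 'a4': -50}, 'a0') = -60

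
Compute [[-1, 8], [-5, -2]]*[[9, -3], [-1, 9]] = C[0][0] = (-1)*(9) + (8)*(-1) = -17
C[0][1] = (-1)*(-3) + (8)*(9) = 75
C[1][0] = (-5)*(9) + (-2)*(-1) = -43
C[1][1] = (-5)*(-3) + (-2)*(9) = -3
= [[-17, 75], [-43, -3]]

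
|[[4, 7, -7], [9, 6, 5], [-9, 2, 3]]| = (1)*(4)*det([[6, 5], [2, 3]]) + (-1)*(7)*det([[9, 5], [-9, 3]]) + (1)*(-7)*det([[9, 6], [-9, 2]])
= 32 + -504 + -504
= -976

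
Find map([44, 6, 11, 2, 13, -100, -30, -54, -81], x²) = (44)²=1936, (6)²=36, (11)²=121, (2)²=4, (13)²=169, (-100)²=10000, (-30)²=900, (-54)²=2916, (-81)²=6561
= [1936, 36, 121, 4, 169, 10000, 900, 2916, 6561]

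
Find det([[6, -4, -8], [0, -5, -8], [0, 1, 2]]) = -12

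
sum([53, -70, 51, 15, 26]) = 75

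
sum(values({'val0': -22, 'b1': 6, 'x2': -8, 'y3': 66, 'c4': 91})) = 133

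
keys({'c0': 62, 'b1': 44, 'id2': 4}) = ['c0', 'b1', 'id2']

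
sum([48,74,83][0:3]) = slice → [48, 74, 83]
48 + 74 + 83
= 205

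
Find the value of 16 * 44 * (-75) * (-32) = 1689600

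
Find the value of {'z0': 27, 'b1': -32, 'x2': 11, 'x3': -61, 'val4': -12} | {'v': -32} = {'z0': 27, 'b1': -32, 'x2': 11, 'x3': -61, 'val4': -12, 'v': -32}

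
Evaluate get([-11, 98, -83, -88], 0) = -11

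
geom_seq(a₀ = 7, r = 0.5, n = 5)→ [7.0, 3.5, 1.75, 0.875, 0.4375]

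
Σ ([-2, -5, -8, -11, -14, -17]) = (-2) + (-5) + (-8) + (-11) + (-14) + (-17)
= -57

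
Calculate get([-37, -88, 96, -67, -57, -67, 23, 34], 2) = 96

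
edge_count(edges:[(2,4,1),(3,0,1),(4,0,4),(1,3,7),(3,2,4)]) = 5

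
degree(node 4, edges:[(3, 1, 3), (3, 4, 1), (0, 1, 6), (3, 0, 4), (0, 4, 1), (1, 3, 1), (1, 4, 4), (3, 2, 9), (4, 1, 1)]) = 4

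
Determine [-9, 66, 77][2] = 77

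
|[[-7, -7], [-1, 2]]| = -21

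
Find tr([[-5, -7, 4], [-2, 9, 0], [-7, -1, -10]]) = diagonal: (-5) + 9 + (-10)
= -6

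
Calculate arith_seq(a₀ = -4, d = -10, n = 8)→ [-4, -14, -24, -34, -44, -54, -64, -74]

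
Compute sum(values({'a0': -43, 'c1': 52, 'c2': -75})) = -66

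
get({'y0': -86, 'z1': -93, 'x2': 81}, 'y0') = -86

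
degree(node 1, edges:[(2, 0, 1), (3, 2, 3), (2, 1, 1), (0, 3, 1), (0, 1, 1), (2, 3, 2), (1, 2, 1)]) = 3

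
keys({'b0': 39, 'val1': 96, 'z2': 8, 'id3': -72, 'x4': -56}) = ['b0', 'val1', 'z2', 'id3', 'x4']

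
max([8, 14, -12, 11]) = 14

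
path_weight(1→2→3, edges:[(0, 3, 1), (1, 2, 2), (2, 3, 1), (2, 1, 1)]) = 3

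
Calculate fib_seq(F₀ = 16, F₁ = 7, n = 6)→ F_2 = F_1 + F_0 = 23
F_3 = F_2 + F_1 = 30
F_4 = F_3 + F_2 = 53
...
= [16, 7, 23, 30, 53, 83]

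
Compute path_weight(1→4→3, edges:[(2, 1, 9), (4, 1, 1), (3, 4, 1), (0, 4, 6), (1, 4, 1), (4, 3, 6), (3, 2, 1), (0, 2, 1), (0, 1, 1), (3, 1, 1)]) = 7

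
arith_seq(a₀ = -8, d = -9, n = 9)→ [-8, -17, -26, -35, -44, -53, -62, -71, -80]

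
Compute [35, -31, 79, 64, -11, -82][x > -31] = [35, 79, 64, -11]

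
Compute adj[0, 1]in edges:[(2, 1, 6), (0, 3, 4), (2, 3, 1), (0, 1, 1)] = 1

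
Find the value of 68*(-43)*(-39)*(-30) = -3421080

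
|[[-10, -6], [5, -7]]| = (-10)*(-7) - (-6)*(5)
= 100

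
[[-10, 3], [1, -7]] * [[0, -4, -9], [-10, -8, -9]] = [[-30, 16, 63], [70, 52, 54]]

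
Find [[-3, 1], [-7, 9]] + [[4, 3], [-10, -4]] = [[1, 4], [-17, 5]]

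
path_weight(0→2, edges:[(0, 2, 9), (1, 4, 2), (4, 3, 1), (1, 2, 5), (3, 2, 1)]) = w(0→2)=9
= 9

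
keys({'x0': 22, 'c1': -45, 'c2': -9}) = ['x0', 'c1', 'c2']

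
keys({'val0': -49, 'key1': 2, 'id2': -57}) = ['val0', 'key1', 'id2']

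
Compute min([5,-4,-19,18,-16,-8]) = -19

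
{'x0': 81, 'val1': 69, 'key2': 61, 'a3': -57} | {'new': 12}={'x0': 81, 'val1': 69, 'key2': 61, 'a3': -57, 'new': 12}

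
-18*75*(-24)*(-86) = -2786400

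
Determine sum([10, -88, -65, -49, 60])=10 + (-88) + (-65) + (-49) + 60
= -132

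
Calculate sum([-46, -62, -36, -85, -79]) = (-46) + (-62) + (-36) + (-85) + (-79)
= -308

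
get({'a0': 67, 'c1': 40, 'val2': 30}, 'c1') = 40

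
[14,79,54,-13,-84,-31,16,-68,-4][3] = -13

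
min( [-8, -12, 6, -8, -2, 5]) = -12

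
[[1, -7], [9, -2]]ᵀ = [[1, 9], [-7, -2]]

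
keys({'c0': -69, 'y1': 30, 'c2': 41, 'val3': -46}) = ['c0', 'y1', 'c2', 'val3']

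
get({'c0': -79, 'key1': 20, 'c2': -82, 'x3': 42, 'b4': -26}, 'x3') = 42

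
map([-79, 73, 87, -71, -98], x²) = [6241, 5329, 7569, 5041, 9604]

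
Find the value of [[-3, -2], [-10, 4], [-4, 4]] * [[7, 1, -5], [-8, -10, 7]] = [[-5, 17, 1], [-102, -50, 78], [-60, -44, 48]]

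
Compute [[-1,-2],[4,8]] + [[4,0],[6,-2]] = [[3, -2], [10, 6]]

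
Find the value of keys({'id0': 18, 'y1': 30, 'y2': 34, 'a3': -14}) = ['id0', 'y1', 'y2', 'a3']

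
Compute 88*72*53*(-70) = -23506560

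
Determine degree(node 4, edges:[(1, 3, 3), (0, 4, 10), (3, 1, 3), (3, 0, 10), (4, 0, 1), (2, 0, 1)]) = 2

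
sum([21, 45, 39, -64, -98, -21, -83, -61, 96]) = -126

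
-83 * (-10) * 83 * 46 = 3168940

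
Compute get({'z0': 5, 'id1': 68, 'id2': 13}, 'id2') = 13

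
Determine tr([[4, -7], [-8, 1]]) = 5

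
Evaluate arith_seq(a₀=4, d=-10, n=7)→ a_0 = 4 + 0*-10 = 4
a_1 = 4 + 1*-10 = -6
a_2 = 4 + 2*-10 = -16
...
= [4, -6, -16, -26, -36, -46, -56]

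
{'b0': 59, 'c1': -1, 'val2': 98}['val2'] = 98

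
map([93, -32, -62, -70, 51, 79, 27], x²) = [8649, 1024, 3844, 4900, 2601, 6241, 729]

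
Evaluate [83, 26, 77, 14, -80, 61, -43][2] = 77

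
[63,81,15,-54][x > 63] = keep x where x > 63: 63✗, 81✓, 15✗, -54✗
= [81]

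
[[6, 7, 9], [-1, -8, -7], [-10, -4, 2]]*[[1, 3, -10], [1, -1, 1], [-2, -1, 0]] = C[0][0] = (6)*(1) + (7)*(1) + (9)*(-2) = -5
C[0][1] = (6)*(3) + (7)*(-1) + (9)*(-1) = 2
C[0][2] = (6)*(-10) + (7)*(1) + (9)*(0) = -53
C[1][0] = (-1)*(1) + (-8)*(1) + (-7)*(-2) = 5
C[1][1] = (-1)*(3) + (-8)*(-1) + (-7)*(-1) = 12
C[1][2] = (-1)*(-10) + (-8)*(1) + (-7)*(0) = 2
... (3 more cells)
= [[-5, 2, -53], [5, 12, 2], [-18, -28, 96]]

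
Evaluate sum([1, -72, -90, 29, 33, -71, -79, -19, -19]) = -287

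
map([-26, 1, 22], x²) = (-26)²=676, (1)²=1, (22)²=484
= [676, 1, 484]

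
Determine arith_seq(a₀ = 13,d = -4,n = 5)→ a_0 = 13 + 0*-4 = 13
a_1 = 13 + 1*-4 = 9
a_2 = 13 + 2*-4 = 5
...
= [13, 9, 5, 1, -3]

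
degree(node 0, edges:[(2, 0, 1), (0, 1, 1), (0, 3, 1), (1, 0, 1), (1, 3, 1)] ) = incident: (2,0), (0,1), (0,3), (1,0)
= 4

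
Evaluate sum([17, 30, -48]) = 17 + 30 + (-48)
= -1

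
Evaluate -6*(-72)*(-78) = -33696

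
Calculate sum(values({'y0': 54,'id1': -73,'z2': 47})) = 28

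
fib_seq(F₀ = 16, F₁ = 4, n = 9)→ F_2 = F_1 + F_0 = 20
F_3 = F_2 + F_1 = 24
F_4 = F_3 + F_2 = 44
...
= [16, 4, 20, 24, 44, 68, 112, 180, 292]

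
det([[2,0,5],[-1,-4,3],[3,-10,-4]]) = (1)*(2)*det([[-4, 3], [-10, -4]]) + (-1)*(0)*det([[-1, 3], [3, -4]]) + (1)*(5)*det([[-1, -4], [3, -10]])
= 92 + 0 + 110
= 202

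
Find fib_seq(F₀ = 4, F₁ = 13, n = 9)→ [4, 13, 17, 30, 47, 77, 124, 201, 325]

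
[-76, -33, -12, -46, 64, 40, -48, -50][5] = 40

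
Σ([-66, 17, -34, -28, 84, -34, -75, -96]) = (-66) + 17 + (-34) + (-28) + 84 + (-34) + (-75) + (-96)
= -232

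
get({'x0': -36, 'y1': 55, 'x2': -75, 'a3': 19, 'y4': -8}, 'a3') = 19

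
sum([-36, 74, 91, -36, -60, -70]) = (-36) + 74 + 91 + (-36) + (-60) + (-70)
= -37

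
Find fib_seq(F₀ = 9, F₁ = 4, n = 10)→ F_2 = F_1 + F_0 = 13
F_3 = F_2 + F_1 = 17
F_4 = F_3 + F_2 = 30
...
= [9, 4, 13, 17, 30, 47, 77, 124, 201, 325]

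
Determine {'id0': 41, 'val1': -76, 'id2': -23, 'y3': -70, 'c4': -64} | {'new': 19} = {'id0': 41, 'val1': -76, 'id2': -23, 'y3': -70, 'c4': -64, 'new': 19}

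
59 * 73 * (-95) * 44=-18003260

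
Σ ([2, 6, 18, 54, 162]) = 242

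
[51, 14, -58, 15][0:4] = [51, 14, -58, 15]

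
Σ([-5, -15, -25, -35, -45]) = -125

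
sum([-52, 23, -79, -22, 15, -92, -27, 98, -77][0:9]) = slice → [-52, 23, -79, -22, 15, -92, -27, 98, -77]
(-52) + 23 + (-79) + (-22) + 15 + (-92) + (-27) + 98 + (-77)
= -213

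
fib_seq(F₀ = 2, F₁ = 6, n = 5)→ F_2 = F_1 + F_0 = 8
F_3 = F_2 + F_1 = 14
F_4 = F_3 + F_2 = 22
= [2, 6, 8, 14, 22]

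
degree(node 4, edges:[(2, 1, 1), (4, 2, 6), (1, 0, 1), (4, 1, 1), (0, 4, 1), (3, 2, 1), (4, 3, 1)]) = incident: (4,2), (4,1), (0,4), (4,3)
= 4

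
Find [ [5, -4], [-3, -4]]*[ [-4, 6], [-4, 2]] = [[-4, 22], [28, -26]]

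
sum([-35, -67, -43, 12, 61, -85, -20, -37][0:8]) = slice → [-35, -67, -43, 12, 61, -85, -20, -37]
(-35) + (-67) + (-43) + 12 + 61 + (-85) + (-20) + (-37)
= -214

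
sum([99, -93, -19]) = 99 + (-93) + (-19)
= -13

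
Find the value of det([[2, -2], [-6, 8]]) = 4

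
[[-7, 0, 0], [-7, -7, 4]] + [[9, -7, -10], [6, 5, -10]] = [[2, -7, -10], [-1, -2, -6]]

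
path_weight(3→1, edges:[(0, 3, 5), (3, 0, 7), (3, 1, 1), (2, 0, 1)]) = 1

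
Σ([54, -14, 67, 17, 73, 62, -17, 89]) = 54 + (-14) + 67 + 17 + 73 + 62 + (-17) + 89
= 331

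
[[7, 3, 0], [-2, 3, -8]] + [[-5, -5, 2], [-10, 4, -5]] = [[2, -2, 2], [-12, 7, -13]]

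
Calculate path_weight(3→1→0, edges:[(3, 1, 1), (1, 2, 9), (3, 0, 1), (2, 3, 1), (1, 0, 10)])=w(3→1)=1 + w(1→0)=10
= 11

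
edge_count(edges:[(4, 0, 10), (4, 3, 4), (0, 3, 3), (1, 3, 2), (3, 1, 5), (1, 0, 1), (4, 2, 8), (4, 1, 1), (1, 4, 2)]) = 9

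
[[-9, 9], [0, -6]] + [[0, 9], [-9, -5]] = [[-9, 18], [-9, -11]]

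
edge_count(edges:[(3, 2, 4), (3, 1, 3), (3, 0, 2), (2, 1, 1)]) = 4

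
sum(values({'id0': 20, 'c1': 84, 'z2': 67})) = 171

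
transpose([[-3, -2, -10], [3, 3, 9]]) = [[-3, 3], [-2, 3], [-10, 9]]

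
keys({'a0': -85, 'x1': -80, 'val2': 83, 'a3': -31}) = ['a0', 'x1', 'val2', 'a3']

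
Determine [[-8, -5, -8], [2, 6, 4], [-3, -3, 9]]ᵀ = [[-8, 2, -3], [-5, 6, -3], [-8, 4, 9]]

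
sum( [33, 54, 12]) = 33 + 54 + 12
= 99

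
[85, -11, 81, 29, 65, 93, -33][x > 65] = keep x where x > 65: 85✓, -11✗, 81✓, 29✗, 65✗, 93✓, -33✗
= [85, 81, 93]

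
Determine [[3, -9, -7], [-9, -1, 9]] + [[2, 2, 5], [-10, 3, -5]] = [[5, -7, -2], [-19, 2, 4]]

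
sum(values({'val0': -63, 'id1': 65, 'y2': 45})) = (-63) + 65 + 45
= 47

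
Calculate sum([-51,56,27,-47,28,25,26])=(-51) + 56 + 27 + (-47) + 28 + 25 + 26
= 64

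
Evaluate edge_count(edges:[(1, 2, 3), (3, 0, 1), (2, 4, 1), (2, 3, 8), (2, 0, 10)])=5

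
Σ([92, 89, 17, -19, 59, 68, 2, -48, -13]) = 247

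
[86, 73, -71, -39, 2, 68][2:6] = [-71, -39, 2, 68]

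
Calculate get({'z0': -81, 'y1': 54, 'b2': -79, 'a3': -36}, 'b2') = -79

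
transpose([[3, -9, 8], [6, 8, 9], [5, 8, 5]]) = [[3, 6, 5], [-9, 8, 8], [8, 9, 5]]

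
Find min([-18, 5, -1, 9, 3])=-18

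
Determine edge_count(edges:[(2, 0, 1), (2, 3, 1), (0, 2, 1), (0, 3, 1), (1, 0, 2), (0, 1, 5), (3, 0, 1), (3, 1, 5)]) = 8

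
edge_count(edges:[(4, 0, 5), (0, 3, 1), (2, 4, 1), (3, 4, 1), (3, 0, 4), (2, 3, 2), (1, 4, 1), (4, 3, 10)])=8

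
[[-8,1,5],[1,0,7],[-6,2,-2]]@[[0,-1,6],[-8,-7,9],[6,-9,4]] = [[22, -44, -19], [42, -64, 34], [-28, 10, -26]]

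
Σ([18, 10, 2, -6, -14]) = 18 + 10 + 2 + (-6) + (-14)
= 10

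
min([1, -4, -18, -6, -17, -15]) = -18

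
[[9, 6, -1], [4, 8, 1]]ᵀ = [[9, 4], [6, 8], [-1, 1]]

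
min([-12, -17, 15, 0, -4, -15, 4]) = -17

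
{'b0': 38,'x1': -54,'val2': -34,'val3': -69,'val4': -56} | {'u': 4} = {'b0': 38, 'x1': -54, 'val2': -34, 'val3': -69, 'val4': -56, 'u': 4}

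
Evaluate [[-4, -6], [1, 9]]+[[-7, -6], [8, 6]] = [[-11, -12], [9, 15]]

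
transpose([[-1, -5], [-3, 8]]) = [[-1, -3], [-5, 8]]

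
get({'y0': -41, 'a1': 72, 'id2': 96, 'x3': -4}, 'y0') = -41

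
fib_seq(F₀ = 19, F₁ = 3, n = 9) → F_2 = F_1 + F_0 = 22
F_3 = F_2 + F_1 = 25
F_4 = F_3 + F_2 = 47
...
= [19, 3, 22, 25, 47, 72, 119, 191, 310]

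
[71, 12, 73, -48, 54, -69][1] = 12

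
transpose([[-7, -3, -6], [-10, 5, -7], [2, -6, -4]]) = [[-7, -10, 2], [-3, 5, -6], [-6, -7, -4]]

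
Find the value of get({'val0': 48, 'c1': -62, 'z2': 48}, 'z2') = 48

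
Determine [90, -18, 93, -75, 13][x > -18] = [90, 93, 13]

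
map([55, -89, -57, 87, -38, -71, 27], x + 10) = 55+10=65, -89+10=-79, -57+10=-47, 87+10=97, -38+10=-28, -71+10=-61, 27+10=37
= [65, -79, -47, 97, -28, -61, 37]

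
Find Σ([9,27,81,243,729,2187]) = 3276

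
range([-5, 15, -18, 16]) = 34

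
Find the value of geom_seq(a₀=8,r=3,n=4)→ [8, 24, 72, 216]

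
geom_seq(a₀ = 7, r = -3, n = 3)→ a_0 = 7*(-3)^0 = 7
a_1 = 7*(-3)^1 = -21
a_2 = 7*(-3)^2 = 63
= [7, -21, 63]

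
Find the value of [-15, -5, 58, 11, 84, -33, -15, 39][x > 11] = [58, 84, 39]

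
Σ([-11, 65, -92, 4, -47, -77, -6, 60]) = (-11) + 65 + (-92) + 4 + (-47) + (-77) + (-6) + 60
= -104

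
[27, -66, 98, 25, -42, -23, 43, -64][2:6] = [98, 25, -42, -23]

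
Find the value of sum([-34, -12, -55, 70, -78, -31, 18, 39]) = (-34) + (-12) + (-55) + 70 + (-78) + (-31) + 18 + 39
= -83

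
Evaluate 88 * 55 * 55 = 266200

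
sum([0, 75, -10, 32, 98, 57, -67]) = 185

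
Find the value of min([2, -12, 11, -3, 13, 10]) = -12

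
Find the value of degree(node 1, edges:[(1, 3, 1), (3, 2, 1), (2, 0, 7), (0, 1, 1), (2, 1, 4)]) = 3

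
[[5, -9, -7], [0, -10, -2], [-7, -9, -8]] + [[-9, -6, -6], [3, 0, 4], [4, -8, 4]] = [[-4, -15, -13], [3, -10, 2], [-3, -17, -4]]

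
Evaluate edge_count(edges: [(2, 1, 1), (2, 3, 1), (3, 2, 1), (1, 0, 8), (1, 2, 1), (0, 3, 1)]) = 6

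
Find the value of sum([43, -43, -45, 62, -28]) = -11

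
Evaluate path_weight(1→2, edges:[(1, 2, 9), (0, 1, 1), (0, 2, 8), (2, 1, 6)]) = 9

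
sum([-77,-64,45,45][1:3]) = slice → [-64, 45]
(-64) + 45
= -19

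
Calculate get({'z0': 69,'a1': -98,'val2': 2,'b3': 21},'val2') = 2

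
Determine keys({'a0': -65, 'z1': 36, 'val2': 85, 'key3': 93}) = ['a0', 'z1', 'val2', 'key3']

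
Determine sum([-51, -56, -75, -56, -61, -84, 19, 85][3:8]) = slice → [-56, -61, -84, 19, 85]
(-56) + (-61) + (-84) + 19 + 85
= -97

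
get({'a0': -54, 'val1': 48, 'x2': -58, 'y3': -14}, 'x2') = -58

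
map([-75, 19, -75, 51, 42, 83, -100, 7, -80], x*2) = -75*2=-150, 19*2=38, -75*2=-150, 51*2=102, 42*2=84, 83*2=166, -100*2=-200, 7*2=14, -80*2=-160
= [-150, 38, -150, 102, 84, 166, -200, 14, -160]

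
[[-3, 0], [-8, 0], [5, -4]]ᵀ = [[-3, -8, 5], [0, 0, -4]]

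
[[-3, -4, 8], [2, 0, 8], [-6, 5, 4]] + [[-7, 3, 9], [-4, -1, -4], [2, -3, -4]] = [[-10, -1, 17], [-2, -1, 4], [-4, 2, 0]]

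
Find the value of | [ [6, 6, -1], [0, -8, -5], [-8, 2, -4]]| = 556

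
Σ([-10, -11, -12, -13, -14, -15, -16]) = -91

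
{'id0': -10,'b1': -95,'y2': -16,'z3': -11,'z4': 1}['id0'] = -10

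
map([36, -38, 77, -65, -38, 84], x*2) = [72, -76, 154, -130, -76, 168]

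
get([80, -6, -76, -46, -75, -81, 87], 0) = 80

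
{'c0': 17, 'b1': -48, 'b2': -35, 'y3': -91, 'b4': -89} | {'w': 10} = {'c0': 17, 'b1': -48, 'b2': -35, 'y3': -91, 'b4': -89, 'w': 10}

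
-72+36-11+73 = 26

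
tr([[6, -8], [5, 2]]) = diagonal: 6 + 2
= 8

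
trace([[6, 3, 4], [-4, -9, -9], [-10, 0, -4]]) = -7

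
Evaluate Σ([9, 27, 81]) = 9 + 27 + 81
= 117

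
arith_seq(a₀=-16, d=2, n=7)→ [-16, -14, -12, -10, -8, -6, -4]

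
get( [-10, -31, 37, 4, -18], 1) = -31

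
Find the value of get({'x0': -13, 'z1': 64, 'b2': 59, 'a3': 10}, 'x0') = -13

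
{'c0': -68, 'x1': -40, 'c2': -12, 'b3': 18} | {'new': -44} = {'c0': -68, 'x1': -40, 'c2': -12, 'b3': 18, 'new': -44}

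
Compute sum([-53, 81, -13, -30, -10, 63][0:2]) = slice → [-53, 81]
(-53) + 81
= 28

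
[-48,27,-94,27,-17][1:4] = [27, -94, 27]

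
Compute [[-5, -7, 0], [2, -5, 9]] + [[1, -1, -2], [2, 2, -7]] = [[-4, -8, -2], [4, -3, 2]]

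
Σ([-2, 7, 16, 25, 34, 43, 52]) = 175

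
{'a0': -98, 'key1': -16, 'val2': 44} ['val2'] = 44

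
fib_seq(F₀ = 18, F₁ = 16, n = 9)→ [18, 16, 34, 50, 84, 134, 218, 352, 570]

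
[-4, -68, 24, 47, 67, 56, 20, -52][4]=67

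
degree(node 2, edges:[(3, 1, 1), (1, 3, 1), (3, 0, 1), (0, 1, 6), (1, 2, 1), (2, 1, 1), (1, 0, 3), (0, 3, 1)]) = incident: (1,2), (2,1)
= 2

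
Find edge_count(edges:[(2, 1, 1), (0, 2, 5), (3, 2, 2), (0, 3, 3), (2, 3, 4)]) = 5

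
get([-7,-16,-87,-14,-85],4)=-85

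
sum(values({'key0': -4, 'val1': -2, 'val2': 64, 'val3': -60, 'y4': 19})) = (-4) + (-2) + 64 + (-60) + 19
= 17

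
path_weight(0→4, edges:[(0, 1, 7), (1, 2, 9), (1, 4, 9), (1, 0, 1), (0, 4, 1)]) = w(0→4)=1
= 1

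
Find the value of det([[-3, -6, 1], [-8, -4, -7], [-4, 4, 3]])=(1)*(-3)*det([[-4, -7], [4, 3]]) + (-1)*(-6)*det([[-8, -7], [-4, 3]]) + (1)*(1)*det([[-8, -4], [-4, 4]])
= -48 + -312 + -48
= -408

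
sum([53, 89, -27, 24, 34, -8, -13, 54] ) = 206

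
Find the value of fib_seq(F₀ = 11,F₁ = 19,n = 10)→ [11, 19, 30, 49, 79, 128, 207, 335, 542, 877]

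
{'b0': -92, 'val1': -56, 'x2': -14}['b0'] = -92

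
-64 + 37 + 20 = -7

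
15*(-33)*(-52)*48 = 1235520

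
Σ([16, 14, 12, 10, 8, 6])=66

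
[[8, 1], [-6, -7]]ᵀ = [[8, -6], [1, -7]]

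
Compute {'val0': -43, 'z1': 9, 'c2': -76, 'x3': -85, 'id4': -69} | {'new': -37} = {'val0': -43, 'z1': 9, 'c2': -76, 'x3': -85, 'id4': -69, 'new': -37}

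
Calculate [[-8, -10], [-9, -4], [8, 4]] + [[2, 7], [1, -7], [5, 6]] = [[-6, -3], [-8, -11], [13, 10]]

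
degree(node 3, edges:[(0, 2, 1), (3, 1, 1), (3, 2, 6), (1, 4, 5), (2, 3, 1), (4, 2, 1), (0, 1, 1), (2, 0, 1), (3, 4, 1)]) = incident: (3,1), (3,2), (2,3), (3,4)
= 4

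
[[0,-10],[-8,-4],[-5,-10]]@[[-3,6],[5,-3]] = [[-50, 30], [4, -36], [-35, 0]]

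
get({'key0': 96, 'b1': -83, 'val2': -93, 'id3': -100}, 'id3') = -100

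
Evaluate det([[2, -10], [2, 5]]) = 30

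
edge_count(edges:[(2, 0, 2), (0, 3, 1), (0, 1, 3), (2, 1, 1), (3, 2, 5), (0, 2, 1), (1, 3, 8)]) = 7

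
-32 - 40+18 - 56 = -110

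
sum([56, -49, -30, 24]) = 1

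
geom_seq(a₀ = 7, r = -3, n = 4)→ a_0 = 7*(-3)^0 = 7
a_1 = 7*(-3)^1 = -21
a_2 = 7*(-3)^2 = 63
...
= [7, -21, 63, -189]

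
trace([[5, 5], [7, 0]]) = diagonal: 5 + 0
= 5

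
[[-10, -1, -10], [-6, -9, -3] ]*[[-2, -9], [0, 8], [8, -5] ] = [[-60, 132], [-12, -3]]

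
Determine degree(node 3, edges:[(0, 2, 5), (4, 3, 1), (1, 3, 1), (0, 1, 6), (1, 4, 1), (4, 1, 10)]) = incident: (4,3), (1,3)
= 2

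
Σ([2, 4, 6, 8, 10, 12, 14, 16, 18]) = 2 + 4 + 6 + 8 + 10 + 12 + 14 + 16 + 18
= 90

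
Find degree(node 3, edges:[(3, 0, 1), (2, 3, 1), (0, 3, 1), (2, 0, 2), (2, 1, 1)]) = incident: (3,0), (2,3), (0,3)
= 3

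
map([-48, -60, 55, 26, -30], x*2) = [-96, -120, 110, 52, -60]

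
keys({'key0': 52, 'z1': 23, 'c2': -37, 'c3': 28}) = ['key0', 'z1', 'c2', 'c3']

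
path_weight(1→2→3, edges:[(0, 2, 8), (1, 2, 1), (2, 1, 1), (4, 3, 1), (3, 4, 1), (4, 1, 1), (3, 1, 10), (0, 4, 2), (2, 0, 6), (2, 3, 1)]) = 2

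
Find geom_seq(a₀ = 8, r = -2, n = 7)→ a_0 = 8*(-2)^0 = 8
a_1 = 8*(-2)^1 = -16
a_2 = 8*(-2)^2 = 32
...
= [8, -16, 32, -64, 128, -256, 512]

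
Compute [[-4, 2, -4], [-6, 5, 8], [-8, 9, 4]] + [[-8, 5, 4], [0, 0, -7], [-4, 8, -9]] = [[-12, 7, 0], [-6, 5, 1], [-12, 17, -5]]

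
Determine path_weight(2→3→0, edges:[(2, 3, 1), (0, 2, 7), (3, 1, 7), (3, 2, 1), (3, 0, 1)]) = 2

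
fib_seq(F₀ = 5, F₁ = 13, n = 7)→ F_2 = F_1 + F_0 = 18
F_3 = F_2 + F_1 = 31
F_4 = F_3 + F_2 = 49
...
= [5, 13, 18, 31, 49, 80, 129]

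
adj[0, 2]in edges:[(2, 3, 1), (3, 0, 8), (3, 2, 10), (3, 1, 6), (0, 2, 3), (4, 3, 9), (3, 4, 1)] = 3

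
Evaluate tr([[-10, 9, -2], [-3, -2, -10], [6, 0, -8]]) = diagonal: (-10) + (-2) + (-8)
= -20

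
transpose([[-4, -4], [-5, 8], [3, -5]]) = [[-4, -5, 3], [-4, 8, -5]]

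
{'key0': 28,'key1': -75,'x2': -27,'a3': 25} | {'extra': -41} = {'key0': 28, 'key1': -75, 'x2': -27, 'a3': 25, 'extra': -41}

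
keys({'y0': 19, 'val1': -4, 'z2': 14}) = ['y0', 'val1', 'z2']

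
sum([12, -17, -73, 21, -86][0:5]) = slice → [12, -17, -73, 21, -86]
12 + (-17) + (-73) + 21 + (-86)
= -143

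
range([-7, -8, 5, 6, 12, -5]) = 20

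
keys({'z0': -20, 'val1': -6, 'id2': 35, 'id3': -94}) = ['z0', 'val1', 'id2', 'id3']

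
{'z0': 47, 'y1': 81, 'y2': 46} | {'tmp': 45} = {'z0': 47, 'y1': 81, 'y2': 46, 'tmp': 45}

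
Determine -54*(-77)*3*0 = 0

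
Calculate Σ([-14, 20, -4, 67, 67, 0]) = 136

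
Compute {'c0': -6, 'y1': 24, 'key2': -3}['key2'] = -3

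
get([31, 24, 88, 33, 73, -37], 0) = 31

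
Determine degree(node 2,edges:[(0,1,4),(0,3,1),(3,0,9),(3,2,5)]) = incident: (3,2)
= 1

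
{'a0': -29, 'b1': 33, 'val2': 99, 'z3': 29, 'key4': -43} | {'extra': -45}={'a0': -29, 'b1': 33, 'val2': 99, 'z3': 29, 'key4': -43, 'extra': -45}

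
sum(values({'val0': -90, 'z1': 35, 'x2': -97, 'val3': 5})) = -147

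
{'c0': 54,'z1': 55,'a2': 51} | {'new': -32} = {'c0': 54, 'z1': 55, 'a2': 51, 'new': -32}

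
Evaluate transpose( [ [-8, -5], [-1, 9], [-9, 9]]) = [[-8, -1, -9], [-5, 9, 9]]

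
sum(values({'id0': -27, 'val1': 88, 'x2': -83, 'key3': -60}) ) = -82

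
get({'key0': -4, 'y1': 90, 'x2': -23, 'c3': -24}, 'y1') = 90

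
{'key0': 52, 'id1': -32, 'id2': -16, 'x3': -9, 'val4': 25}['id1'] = -32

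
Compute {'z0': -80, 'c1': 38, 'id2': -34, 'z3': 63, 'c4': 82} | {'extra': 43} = {'z0': -80, 'c1': 38, 'id2': -34, 'z3': 63, 'c4': 82, 'extra': 43}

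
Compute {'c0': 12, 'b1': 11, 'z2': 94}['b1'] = 11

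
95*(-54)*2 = -10260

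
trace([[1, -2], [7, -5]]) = -4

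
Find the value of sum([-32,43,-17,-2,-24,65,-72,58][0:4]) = -8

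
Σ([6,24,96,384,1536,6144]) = 8190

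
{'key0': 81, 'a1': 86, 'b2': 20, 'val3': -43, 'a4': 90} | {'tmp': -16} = {'key0': 81, 'a1': 86, 'b2': 20, 'val3': -43, 'a4': 90, 'tmp': -16}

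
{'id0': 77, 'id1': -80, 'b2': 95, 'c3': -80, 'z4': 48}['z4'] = 48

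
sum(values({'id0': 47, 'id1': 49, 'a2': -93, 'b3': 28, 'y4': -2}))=29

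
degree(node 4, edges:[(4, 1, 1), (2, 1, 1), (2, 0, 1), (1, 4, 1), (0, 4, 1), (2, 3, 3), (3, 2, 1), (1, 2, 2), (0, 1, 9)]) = 3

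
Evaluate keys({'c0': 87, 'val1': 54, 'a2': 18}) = ['c0', 'val1', 'a2']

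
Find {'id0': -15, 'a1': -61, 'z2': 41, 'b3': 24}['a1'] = -61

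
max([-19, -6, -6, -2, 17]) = 17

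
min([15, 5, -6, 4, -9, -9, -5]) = -9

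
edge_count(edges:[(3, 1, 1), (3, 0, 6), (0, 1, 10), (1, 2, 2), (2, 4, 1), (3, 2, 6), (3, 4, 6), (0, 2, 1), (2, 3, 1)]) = 9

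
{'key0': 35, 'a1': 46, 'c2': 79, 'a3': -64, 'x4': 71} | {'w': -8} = {'key0': 35, 'a1': 46, 'c2': 79, 'a3': -64, 'x4': 71, 'w': -8}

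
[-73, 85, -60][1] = 85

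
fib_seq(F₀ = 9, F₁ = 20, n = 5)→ F_2 = F_1 + F_0 = 29
F_3 = F_2 + F_1 = 49
F_4 = F_3 + F_2 = 78
= [9, 20, 29, 49, 78]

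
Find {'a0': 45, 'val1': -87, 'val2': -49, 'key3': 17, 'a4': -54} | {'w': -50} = {'a0': 45, 'val1': -87, 'val2': -49, 'key3': 17, 'a4': -54, 'w': -50}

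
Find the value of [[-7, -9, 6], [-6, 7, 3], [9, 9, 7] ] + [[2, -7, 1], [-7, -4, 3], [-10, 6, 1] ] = [[-5, -16, 7], [-13, 3, 6], [-1, 15, 8]]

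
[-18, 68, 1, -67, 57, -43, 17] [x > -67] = keep x where x > -67: -18✓, 68✓, 1✓, -67✗, 57✓, -43✓, 17✓
= [-18, 68, 1, 57, -43, 17]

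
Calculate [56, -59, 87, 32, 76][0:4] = [56, -59, 87, 32]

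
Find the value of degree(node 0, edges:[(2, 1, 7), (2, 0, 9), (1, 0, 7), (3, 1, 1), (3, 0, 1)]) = 3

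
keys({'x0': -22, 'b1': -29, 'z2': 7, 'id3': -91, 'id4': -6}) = ['x0', 'b1', 'z2', 'id3', 'id4']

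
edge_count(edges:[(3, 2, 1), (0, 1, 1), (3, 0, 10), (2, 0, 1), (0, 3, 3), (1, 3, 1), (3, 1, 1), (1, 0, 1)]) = 8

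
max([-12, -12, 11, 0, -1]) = 11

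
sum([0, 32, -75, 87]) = 44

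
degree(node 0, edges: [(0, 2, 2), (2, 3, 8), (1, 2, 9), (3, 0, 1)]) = incident: (0,2), (3,0)
= 2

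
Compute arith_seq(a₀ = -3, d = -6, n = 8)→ [-3, -9, -15, -21, -27, -33, -39, -45]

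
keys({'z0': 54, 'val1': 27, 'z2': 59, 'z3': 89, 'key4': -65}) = ['z0', 'val1', 'z2', 'z3', 'key4']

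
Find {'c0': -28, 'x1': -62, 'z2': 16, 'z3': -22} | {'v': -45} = {'c0': -28, 'x1': -62, 'z2': 16, 'z3': -22, 'v': -45}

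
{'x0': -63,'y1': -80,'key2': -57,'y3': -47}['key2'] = -57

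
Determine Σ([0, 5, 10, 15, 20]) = 50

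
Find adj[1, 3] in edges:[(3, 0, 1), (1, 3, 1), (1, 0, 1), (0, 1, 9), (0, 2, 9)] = 1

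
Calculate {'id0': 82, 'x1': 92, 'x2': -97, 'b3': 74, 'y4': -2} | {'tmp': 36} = {'id0': 82, 'x1': 92, 'x2': -97, 'b3': 74, 'y4': -2, 'tmp': 36}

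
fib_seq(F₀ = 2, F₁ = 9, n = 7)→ F_2 = F_1 + F_0 = 11
F_3 = F_2 + F_1 = 20
F_4 = F_3 + F_2 = 31
...
= [2, 9, 11, 20, 31, 51, 82]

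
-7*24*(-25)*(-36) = -151200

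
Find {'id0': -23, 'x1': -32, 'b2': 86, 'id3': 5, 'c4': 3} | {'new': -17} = {'id0': -23, 'x1': -32, 'b2': 86, 'id3': 5, 'c4': 3, 'new': -17}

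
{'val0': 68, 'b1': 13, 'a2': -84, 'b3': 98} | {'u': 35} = {'val0': 68, 'b1': 13, 'a2': -84, 'b3': 98, 'u': 35}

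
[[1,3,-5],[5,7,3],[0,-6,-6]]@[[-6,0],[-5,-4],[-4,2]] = C[0][0] = (1)*(-6) + (3)*(-5) + (-5)*(-4) = -1
C[0][1] = (1)*(0) + (3)*(-4) + (-5)*(2) = -22
C[1][0] = (5)*(-6) + (7)*(-5) + (3)*(-4) = -77
C[1][1] = (5)*(0) + (7)*(-4) + (3)*(2) = -22
C[2][0] = (0)*(-6) + (-6)*(-5) + (-6)*(-4) = 54
C[2][1] = (0)*(0) + (-6)*(-4) + (-6)*(2) = 12
= [[-1, -22], [-77, -22], [54, 12]]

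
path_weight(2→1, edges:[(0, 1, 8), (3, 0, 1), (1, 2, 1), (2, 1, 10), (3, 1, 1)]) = w(2→1)=10
= 10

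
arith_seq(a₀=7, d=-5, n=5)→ [7, 2, -3, -8, -13]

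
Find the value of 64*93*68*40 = 16189440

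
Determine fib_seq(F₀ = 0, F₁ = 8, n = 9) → F_2 = F_1 + F_0 = 8
F_3 = F_2 + F_1 = 16
F_4 = F_3 + F_2 = 24
...
= [0, 8, 8, 16, 24, 40, 64, 104, 168]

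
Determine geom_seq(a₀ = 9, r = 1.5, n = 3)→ a_0 = 9*1.5^0 = 9.0
a_1 = 9*1.5^1 = 13.5
a_2 = 9*1.5^2 = 20.25
= [9.0, 13.5, 20.25]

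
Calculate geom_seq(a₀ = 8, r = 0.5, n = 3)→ a_0 = 8*0.5^0 = 8.0
a_1 = 8*0.5^1 = 4.0
a_2 = 8*0.5^2 = 2.0
= [8.0, 4.0, 2.0]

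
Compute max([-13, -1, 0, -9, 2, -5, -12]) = 2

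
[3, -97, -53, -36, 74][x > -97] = keep x where x > -97: 3✓, -97✗, -53✓, -36✓, 74✓
= [3, -53, -36, 74]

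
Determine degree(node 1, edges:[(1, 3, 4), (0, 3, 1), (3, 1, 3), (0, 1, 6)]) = 3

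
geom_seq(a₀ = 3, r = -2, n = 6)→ [3, -6, 12, -24, 48, -96]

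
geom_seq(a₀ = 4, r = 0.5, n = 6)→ [4.0, 2.0, 1.0, 0.5, 0.25, 0.125]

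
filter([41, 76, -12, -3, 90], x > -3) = [41, 76, 90]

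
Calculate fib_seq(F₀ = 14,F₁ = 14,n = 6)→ F_2 = F_1 + F_0 = 28
F_3 = F_2 + F_1 = 42
F_4 = F_3 + F_2 = 70
...
= [14, 14, 28, 42, 70, 112]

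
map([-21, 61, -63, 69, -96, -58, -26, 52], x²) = [441, 3721, 3969, 4761, 9216, 3364, 676, 2704]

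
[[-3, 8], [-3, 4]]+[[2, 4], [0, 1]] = [[-1, 12], [-3, 5]]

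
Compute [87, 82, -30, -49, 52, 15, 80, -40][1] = 82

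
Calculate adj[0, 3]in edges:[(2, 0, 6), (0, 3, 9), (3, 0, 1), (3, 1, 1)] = 9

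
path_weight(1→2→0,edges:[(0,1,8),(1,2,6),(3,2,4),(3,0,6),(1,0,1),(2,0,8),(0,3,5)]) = 14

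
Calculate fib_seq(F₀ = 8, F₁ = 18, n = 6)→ [8, 18, 26, 44, 70, 114]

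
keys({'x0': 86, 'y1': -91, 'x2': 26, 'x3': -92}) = ['x0', 'y1', 'x2', 'x3']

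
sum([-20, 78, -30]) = (-20) + 78 + (-30)
= 28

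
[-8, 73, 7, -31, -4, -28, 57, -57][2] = 7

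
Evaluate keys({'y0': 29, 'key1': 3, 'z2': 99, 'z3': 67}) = ['y0', 'key1', 'z2', 'z3']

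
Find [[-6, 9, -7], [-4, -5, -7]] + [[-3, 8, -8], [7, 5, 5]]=[[-9, 17, -15], [3, 0, -2]]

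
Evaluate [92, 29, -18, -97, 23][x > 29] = [92]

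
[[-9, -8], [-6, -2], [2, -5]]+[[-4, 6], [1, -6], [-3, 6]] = [[-13, -2], [-5, -8], [-1, 1]]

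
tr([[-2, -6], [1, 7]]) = 5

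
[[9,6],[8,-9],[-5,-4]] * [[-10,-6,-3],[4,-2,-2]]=[[-66, -66, -39], [-116, -30, -6], [34, 38, 23]]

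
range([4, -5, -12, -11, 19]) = 31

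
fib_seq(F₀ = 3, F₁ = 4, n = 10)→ [3, 4, 7, 11, 18, 29, 47, 76, 123, 199]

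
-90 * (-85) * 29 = 221850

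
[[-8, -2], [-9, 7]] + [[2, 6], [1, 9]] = [[-6, 4], [-8, 16]]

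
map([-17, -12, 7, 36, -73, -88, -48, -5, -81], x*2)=-17*2=-34, -12*2=-24, 7*2=14, 36*2=72, -73*2=-146, -88*2=-176, -48*2=-96, -5*2=-10, -81*2=-162
= [-34, -24, 14, 72, -146, -176, -96, -10, -162]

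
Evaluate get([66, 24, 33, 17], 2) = 33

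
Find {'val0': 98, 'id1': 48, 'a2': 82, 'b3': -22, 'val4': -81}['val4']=-81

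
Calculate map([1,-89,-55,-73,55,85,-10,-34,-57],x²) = [1, 7921, 3025, 5329, 3025, 7225, 100, 1156, 3249]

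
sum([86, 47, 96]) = 86 + 47 + 96
= 229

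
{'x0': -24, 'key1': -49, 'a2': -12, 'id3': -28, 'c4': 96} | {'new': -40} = {'x0': -24, 'key1': -49, 'a2': -12, 'id3': -28, 'c4': 96, 'new': -40}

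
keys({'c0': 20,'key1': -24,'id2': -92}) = ['c0', 'key1', 'id2']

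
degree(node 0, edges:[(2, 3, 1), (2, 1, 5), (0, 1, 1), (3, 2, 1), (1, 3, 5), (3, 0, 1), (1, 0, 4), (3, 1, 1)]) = incident: (0,1), (3,0), (1,0)
= 3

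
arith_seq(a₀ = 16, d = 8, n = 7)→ a_0 = 16 + 0*8 = 16
a_1 = 16 + 1*8 = 24
a_2 = 16 + 2*8 = 32
...
= [16, 24, 32, 40, 48, 56, 64]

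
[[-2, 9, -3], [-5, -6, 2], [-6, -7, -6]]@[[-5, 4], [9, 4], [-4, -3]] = [[103, 37], [-37, -50], [-9, -34]]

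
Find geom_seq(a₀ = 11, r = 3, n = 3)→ a_0 = 11*3^0 = 11
a_1 = 11*3^1 = 33
a_2 = 11*3^2 = 99
= [11, 33, 99]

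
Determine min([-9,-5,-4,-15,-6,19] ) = -15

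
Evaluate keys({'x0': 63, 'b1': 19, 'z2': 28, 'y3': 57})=['x0', 'b1', 'z2', 'y3']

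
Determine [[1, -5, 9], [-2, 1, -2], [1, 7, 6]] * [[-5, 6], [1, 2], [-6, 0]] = [[-64, -4], [23, -10], [-34, 20]]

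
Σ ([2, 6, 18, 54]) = 80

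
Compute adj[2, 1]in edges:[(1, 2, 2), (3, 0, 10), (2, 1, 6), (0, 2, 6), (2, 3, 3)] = 6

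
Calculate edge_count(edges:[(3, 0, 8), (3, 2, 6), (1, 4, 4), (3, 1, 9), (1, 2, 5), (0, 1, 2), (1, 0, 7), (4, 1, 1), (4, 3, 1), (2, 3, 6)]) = 10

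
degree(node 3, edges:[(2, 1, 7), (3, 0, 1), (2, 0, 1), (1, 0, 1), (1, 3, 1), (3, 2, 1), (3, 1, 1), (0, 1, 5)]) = incident: (3,0), (1,3), (3,2), (3,1)
= 4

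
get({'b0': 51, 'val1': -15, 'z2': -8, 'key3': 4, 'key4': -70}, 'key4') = -70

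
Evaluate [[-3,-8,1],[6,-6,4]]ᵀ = [[-3, 6], [-8, -6], [1, 4]]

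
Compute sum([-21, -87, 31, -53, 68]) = (-21) + (-87) + 31 + (-53) + 68
= -62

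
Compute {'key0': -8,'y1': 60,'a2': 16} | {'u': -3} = {'key0': -8, 'y1': 60, 'a2': 16, 'u': -3}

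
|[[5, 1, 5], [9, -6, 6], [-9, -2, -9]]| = (1)*(5)*det([[-6, 6], [-2, -9]]) + (-1)*(1)*det([[9, 6], [-9, -9]]) + (1)*(5)*det([[9, -6], [-9, -2]])
= 330 + 27 + -360
= -3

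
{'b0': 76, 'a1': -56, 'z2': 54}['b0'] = 76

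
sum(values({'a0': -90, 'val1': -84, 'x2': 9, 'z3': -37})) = -202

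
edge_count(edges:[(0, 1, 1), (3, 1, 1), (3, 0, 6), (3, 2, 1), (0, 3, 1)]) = 5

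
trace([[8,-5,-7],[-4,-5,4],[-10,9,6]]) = diagonal: 8 + (-5) + 6
= 9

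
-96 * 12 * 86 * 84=-8322048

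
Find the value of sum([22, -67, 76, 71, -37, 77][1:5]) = 43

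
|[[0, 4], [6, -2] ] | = (0)*(-2) - (4)*(6)
= -24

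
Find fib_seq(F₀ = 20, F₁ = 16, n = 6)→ [20, 16, 36, 52, 88, 140]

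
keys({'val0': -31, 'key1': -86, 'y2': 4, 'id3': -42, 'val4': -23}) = ['val0', 'key1', 'y2', 'id3', 'val4']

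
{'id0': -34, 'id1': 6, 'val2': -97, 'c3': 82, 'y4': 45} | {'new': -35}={'id0': -34, 'id1': 6, 'val2': -97, 'c3': 82, 'y4': 45, 'new': -35}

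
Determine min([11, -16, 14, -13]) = -16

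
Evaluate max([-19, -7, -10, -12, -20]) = -7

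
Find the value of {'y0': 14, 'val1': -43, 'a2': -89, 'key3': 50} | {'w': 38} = {'y0': 14, 'val1': -43, 'a2': -89, 'key3': 50, 'w': 38}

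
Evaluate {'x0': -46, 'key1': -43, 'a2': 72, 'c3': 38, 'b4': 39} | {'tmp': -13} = {'x0': -46, 'key1': -43, 'a2': 72, 'c3': 38, 'b4': 39, 'tmp': -13}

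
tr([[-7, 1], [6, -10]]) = diagonal: (-7) + (-10)
= -17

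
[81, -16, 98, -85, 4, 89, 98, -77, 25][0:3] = [81, -16, 98]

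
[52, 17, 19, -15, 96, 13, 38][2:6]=[19, -15, 96, 13]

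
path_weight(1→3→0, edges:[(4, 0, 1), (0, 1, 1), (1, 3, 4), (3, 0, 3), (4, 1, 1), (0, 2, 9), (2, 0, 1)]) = 7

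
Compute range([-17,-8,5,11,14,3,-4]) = 31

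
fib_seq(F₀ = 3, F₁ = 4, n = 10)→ F_2 = F_1 + F_0 = 7
F_3 = F_2 + F_1 = 11
F_4 = F_3 + F_2 = 18
...
= [3, 4, 7, 11, 18, 29, 47, 76, 123, 199]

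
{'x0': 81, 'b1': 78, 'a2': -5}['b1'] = 78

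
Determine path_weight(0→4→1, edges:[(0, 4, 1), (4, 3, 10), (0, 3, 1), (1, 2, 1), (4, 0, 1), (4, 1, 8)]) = 9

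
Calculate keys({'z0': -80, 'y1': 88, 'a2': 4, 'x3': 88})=['z0', 'y1', 'a2', 'x3']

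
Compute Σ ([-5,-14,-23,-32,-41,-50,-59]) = -224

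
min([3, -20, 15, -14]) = -20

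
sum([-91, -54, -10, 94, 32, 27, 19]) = 17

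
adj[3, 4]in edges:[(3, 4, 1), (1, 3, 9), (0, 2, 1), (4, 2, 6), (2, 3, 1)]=1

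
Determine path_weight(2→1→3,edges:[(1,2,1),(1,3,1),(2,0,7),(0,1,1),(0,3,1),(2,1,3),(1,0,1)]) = w(2→1)=3 + w(1→3)=1
= 4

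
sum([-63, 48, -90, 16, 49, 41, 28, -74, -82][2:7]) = 44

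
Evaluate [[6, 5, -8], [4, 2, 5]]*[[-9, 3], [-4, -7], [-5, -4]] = C[0][0] = (6)*(-9) + (5)*(-4) + (-8)*(-5) = -34
C[0][1] = (6)*(3) + (5)*(-7) + (-8)*(-4) = 15
C[1][0] = (4)*(-9) + (2)*(-4) + (5)*(-5) = -69
C[1][1] = (4)*(3) + (2)*(-7) + (5)*(-4) = -22
= [[-34, 15], [-69, -22]]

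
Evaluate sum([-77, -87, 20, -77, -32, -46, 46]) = (-77) + (-87) + 20 + (-77) + (-32) + (-46) + 46
= -253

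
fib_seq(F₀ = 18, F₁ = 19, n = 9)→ [18, 19, 37, 56, 93, 149, 242, 391, 633]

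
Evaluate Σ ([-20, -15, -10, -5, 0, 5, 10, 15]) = -20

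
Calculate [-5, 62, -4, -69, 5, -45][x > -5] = [62, -4, 5]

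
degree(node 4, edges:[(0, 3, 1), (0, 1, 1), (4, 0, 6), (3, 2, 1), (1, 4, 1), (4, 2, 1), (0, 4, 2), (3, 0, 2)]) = incident: (4,0), (1,4), (4,2), (0,4)
= 4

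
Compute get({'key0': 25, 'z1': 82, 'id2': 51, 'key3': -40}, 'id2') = 51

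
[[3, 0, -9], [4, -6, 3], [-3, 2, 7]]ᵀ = [[3, 4, -3], [0, -6, 2], [-9, 3, 7]]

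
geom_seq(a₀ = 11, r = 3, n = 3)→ a_0 = 11*3^0 = 11
a_1 = 11*3^1 = 33
a_2 = 11*3^2 = 99
= [11, 33, 99]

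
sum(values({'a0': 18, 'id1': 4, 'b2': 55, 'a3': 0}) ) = 18 + 4 + 55 + 0
= 77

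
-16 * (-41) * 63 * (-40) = -1653120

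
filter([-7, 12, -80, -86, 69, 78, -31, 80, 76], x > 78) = keep x where x > 78: -7✗, 12✗, -80✗, -86✗, 69✗, 78✗, -31✗, 80✓, 76✗
= [80]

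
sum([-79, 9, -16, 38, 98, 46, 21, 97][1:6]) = 175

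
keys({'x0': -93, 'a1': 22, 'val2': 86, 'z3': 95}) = ['x0', 'a1', 'val2', 'z3']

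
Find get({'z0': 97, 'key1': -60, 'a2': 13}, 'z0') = 97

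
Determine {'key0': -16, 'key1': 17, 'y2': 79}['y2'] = 79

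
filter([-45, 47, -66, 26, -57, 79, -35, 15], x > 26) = [47, 79]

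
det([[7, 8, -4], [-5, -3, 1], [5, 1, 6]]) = 107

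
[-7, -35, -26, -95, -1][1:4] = [-35, -26, -95]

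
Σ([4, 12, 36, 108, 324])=484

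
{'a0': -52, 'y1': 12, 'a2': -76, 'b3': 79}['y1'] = 12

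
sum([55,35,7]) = 97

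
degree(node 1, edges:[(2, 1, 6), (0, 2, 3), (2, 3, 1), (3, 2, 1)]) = incident: (2,1)
= 1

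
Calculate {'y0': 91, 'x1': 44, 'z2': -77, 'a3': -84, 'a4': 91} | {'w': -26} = {'y0': 91, 'x1': 44, 'z2': -77, 'a3': -84, 'a4': 91, 'w': -26}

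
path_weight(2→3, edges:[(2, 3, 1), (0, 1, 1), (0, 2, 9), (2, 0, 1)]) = 1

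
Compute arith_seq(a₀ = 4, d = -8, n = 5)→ a_0 = 4 + 0*-8 = 4
a_1 = 4 + 1*-8 = -4
a_2 = 4 + 2*-8 = -12
...
= [4, -4, -12, -20, -28]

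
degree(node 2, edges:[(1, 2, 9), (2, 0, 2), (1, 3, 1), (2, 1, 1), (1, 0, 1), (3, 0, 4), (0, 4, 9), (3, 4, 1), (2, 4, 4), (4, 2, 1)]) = 5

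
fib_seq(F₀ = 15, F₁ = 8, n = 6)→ [15, 8, 23, 31, 54, 85]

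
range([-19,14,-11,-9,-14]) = 33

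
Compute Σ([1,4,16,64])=1 + 4 + 16 + 64
= 85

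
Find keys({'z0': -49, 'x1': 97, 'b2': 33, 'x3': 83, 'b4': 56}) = ['z0', 'x1', 'b2', 'x3', 'b4']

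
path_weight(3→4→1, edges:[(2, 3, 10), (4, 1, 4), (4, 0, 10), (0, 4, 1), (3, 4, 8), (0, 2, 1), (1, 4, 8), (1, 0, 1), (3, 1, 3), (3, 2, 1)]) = w(3→4)=8 + w(4→1)=4
= 12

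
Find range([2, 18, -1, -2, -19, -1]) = 37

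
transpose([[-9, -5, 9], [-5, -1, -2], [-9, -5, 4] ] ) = [[-9, -5, -9], [-5, -1, -5], [9, -2, 4]]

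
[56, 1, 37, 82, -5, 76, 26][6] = 26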